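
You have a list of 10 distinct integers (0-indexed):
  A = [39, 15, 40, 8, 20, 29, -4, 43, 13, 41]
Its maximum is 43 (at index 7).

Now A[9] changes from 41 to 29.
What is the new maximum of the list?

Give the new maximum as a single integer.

Old max = 43 (at index 7)
Change: A[9] 41 -> 29
Changed element was NOT the old max.
  New max = max(old_max, new_val) = max(43, 29) = 43

Answer: 43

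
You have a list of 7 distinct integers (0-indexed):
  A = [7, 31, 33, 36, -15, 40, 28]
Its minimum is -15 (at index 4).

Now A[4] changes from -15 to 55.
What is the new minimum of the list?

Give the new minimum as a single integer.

Answer: 7

Derivation:
Old min = -15 (at index 4)
Change: A[4] -15 -> 55
Changed element WAS the min. Need to check: is 55 still <= all others?
  Min of remaining elements: 7
  New min = min(55, 7) = 7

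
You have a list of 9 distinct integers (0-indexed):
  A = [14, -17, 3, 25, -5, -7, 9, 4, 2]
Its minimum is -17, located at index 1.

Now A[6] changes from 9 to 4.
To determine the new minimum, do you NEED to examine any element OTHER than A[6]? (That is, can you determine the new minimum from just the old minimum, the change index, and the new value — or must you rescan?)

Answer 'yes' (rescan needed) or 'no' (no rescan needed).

Answer: no

Derivation:
Old min = -17 at index 1
Change at index 6: 9 -> 4
Index 6 was NOT the min. New min = min(-17, 4). No rescan of other elements needed.
Needs rescan: no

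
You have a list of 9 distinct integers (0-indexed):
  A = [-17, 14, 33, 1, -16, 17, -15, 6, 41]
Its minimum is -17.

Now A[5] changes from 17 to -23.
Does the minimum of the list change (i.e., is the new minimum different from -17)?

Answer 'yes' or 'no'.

Answer: yes

Derivation:
Old min = -17
Change: A[5] 17 -> -23
Changed element was NOT the min; min changes only if -23 < -17.
New min = -23; changed? yes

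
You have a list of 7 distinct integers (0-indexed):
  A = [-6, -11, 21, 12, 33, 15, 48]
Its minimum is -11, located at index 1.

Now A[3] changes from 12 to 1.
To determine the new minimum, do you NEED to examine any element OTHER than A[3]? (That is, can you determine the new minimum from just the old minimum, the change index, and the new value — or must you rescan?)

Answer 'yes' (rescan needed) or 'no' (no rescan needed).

Answer: no

Derivation:
Old min = -11 at index 1
Change at index 3: 12 -> 1
Index 3 was NOT the min. New min = min(-11, 1). No rescan of other elements needed.
Needs rescan: no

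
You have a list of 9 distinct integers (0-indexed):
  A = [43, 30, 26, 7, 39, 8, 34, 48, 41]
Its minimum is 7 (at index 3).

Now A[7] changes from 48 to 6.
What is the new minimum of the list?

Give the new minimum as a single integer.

Answer: 6

Derivation:
Old min = 7 (at index 3)
Change: A[7] 48 -> 6
Changed element was NOT the old min.
  New min = min(old_min, new_val) = min(7, 6) = 6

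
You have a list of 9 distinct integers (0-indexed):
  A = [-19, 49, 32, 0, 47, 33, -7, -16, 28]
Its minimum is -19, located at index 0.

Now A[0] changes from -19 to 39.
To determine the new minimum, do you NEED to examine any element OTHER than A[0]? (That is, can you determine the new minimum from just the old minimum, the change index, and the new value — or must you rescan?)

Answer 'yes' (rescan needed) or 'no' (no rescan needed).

Answer: yes

Derivation:
Old min = -19 at index 0
Change at index 0: -19 -> 39
Index 0 WAS the min and new value 39 > old min -19. Must rescan other elements to find the new min.
Needs rescan: yes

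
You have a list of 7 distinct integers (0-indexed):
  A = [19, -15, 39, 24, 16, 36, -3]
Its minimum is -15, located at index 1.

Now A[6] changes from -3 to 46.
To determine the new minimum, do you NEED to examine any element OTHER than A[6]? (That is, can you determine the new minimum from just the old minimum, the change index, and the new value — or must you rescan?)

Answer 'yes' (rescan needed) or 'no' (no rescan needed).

Answer: no

Derivation:
Old min = -15 at index 1
Change at index 6: -3 -> 46
Index 6 was NOT the min. New min = min(-15, 46). No rescan of other elements needed.
Needs rescan: no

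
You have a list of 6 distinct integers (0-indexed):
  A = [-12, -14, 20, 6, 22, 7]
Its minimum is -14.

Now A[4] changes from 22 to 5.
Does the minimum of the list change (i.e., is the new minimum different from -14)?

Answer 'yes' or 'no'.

Old min = -14
Change: A[4] 22 -> 5
Changed element was NOT the min; min changes only if 5 < -14.
New min = -14; changed? no

Answer: no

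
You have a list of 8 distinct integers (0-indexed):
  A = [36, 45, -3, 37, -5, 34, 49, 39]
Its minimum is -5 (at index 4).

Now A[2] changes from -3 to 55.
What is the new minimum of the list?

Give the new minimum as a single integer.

Old min = -5 (at index 4)
Change: A[2] -3 -> 55
Changed element was NOT the old min.
  New min = min(old_min, new_val) = min(-5, 55) = -5

Answer: -5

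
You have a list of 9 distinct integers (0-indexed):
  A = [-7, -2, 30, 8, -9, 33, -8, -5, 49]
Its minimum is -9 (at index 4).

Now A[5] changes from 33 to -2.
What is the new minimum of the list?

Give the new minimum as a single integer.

Old min = -9 (at index 4)
Change: A[5] 33 -> -2
Changed element was NOT the old min.
  New min = min(old_min, new_val) = min(-9, -2) = -9

Answer: -9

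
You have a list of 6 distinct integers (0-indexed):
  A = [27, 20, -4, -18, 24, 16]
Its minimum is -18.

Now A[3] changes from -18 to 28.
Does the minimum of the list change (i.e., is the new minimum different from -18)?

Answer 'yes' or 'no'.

Old min = -18
Change: A[3] -18 -> 28
Changed element was the min; new min must be rechecked.
New min = -4; changed? yes

Answer: yes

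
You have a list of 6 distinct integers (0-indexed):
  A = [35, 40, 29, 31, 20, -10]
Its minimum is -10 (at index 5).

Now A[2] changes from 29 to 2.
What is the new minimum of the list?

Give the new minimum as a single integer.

Answer: -10

Derivation:
Old min = -10 (at index 5)
Change: A[2] 29 -> 2
Changed element was NOT the old min.
  New min = min(old_min, new_val) = min(-10, 2) = -10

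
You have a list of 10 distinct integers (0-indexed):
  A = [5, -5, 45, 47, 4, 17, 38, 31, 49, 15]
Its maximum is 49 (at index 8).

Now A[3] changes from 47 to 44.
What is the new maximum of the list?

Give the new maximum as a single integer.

Old max = 49 (at index 8)
Change: A[3] 47 -> 44
Changed element was NOT the old max.
  New max = max(old_max, new_val) = max(49, 44) = 49

Answer: 49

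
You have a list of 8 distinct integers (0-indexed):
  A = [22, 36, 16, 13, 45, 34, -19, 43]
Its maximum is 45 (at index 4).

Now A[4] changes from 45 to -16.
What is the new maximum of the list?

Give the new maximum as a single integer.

Old max = 45 (at index 4)
Change: A[4] 45 -> -16
Changed element WAS the max -> may need rescan.
  Max of remaining elements: 43
  New max = max(-16, 43) = 43

Answer: 43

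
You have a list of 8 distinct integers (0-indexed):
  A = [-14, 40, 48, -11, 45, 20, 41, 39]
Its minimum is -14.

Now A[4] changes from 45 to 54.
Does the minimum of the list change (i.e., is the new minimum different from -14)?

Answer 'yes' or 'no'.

Old min = -14
Change: A[4] 45 -> 54
Changed element was NOT the min; min changes only if 54 < -14.
New min = -14; changed? no

Answer: no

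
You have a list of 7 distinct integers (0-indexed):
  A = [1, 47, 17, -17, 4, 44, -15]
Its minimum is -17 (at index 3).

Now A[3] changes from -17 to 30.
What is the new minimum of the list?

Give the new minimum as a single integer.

Answer: -15

Derivation:
Old min = -17 (at index 3)
Change: A[3] -17 -> 30
Changed element WAS the min. Need to check: is 30 still <= all others?
  Min of remaining elements: -15
  New min = min(30, -15) = -15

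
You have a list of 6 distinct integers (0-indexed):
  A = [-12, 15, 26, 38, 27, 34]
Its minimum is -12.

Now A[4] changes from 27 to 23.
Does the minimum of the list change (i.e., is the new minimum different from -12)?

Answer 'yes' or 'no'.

Old min = -12
Change: A[4] 27 -> 23
Changed element was NOT the min; min changes only if 23 < -12.
New min = -12; changed? no

Answer: no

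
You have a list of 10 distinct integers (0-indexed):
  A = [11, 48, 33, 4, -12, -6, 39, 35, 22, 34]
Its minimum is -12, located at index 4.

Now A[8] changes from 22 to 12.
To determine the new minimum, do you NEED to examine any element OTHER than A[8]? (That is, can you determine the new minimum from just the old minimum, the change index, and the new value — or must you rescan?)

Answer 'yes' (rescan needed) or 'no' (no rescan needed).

Old min = -12 at index 4
Change at index 8: 22 -> 12
Index 8 was NOT the min. New min = min(-12, 12). No rescan of other elements needed.
Needs rescan: no

Answer: no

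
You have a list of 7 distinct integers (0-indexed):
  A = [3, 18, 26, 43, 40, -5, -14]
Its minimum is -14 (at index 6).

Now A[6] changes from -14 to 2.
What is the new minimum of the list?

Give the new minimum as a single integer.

Old min = -14 (at index 6)
Change: A[6] -14 -> 2
Changed element WAS the min. Need to check: is 2 still <= all others?
  Min of remaining elements: -5
  New min = min(2, -5) = -5

Answer: -5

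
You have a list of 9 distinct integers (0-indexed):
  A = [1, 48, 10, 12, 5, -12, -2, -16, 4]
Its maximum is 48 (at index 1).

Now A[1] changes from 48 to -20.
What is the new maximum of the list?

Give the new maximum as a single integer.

Answer: 12

Derivation:
Old max = 48 (at index 1)
Change: A[1] 48 -> -20
Changed element WAS the max -> may need rescan.
  Max of remaining elements: 12
  New max = max(-20, 12) = 12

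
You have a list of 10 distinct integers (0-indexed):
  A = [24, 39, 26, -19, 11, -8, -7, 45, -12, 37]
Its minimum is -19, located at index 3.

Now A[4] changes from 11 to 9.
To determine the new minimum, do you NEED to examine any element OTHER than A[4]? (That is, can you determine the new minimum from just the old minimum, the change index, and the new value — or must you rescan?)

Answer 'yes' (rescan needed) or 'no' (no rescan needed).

Old min = -19 at index 3
Change at index 4: 11 -> 9
Index 4 was NOT the min. New min = min(-19, 9). No rescan of other elements needed.
Needs rescan: no

Answer: no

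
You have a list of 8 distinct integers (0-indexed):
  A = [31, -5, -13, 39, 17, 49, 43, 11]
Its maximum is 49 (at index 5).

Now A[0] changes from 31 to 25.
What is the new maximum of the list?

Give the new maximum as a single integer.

Answer: 49

Derivation:
Old max = 49 (at index 5)
Change: A[0] 31 -> 25
Changed element was NOT the old max.
  New max = max(old_max, new_val) = max(49, 25) = 49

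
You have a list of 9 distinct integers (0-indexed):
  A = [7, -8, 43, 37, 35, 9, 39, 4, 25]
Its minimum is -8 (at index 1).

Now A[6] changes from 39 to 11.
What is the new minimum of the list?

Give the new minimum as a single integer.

Old min = -8 (at index 1)
Change: A[6] 39 -> 11
Changed element was NOT the old min.
  New min = min(old_min, new_val) = min(-8, 11) = -8

Answer: -8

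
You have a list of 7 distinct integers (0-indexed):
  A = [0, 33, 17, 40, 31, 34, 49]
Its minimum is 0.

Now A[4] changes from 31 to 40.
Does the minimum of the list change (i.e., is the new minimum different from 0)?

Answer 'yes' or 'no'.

Answer: no

Derivation:
Old min = 0
Change: A[4] 31 -> 40
Changed element was NOT the min; min changes only if 40 < 0.
New min = 0; changed? no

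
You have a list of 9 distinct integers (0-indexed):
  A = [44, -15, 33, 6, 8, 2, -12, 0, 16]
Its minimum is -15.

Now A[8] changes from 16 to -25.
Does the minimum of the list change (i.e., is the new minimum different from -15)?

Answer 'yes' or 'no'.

Old min = -15
Change: A[8] 16 -> -25
Changed element was NOT the min; min changes only if -25 < -15.
New min = -25; changed? yes

Answer: yes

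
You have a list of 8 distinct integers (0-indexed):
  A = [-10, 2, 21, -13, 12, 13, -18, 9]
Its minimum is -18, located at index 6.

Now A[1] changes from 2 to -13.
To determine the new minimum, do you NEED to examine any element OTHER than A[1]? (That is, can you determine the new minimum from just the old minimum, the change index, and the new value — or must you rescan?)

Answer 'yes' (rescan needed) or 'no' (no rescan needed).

Answer: no

Derivation:
Old min = -18 at index 6
Change at index 1: 2 -> -13
Index 1 was NOT the min. New min = min(-18, -13). No rescan of other elements needed.
Needs rescan: no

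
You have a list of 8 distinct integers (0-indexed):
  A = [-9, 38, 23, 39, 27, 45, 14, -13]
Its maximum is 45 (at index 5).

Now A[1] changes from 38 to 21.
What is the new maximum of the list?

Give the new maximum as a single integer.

Old max = 45 (at index 5)
Change: A[1] 38 -> 21
Changed element was NOT the old max.
  New max = max(old_max, new_val) = max(45, 21) = 45

Answer: 45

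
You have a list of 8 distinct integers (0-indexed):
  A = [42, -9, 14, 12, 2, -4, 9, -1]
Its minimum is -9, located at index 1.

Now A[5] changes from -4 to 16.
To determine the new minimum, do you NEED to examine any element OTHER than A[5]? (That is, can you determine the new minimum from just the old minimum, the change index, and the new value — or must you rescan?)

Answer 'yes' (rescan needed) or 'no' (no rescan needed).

Old min = -9 at index 1
Change at index 5: -4 -> 16
Index 5 was NOT the min. New min = min(-9, 16). No rescan of other elements needed.
Needs rescan: no

Answer: no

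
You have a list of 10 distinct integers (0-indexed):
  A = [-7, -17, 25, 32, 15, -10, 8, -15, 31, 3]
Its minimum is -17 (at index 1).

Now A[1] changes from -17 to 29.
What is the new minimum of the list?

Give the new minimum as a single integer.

Old min = -17 (at index 1)
Change: A[1] -17 -> 29
Changed element WAS the min. Need to check: is 29 still <= all others?
  Min of remaining elements: -15
  New min = min(29, -15) = -15

Answer: -15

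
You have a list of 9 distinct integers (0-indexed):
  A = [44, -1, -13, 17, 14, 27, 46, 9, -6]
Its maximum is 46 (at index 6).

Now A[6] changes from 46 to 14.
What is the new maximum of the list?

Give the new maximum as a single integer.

Answer: 44

Derivation:
Old max = 46 (at index 6)
Change: A[6] 46 -> 14
Changed element WAS the max -> may need rescan.
  Max of remaining elements: 44
  New max = max(14, 44) = 44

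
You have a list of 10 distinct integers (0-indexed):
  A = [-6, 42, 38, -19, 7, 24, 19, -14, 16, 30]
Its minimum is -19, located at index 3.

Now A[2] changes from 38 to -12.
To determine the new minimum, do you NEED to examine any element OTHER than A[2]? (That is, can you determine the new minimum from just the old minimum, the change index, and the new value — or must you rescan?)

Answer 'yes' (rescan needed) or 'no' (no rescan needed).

Old min = -19 at index 3
Change at index 2: 38 -> -12
Index 2 was NOT the min. New min = min(-19, -12). No rescan of other elements needed.
Needs rescan: no

Answer: no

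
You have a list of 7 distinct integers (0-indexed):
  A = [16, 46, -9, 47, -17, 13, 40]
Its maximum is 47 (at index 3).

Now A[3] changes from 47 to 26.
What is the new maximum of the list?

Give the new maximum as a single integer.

Old max = 47 (at index 3)
Change: A[3] 47 -> 26
Changed element WAS the max -> may need rescan.
  Max of remaining elements: 46
  New max = max(26, 46) = 46

Answer: 46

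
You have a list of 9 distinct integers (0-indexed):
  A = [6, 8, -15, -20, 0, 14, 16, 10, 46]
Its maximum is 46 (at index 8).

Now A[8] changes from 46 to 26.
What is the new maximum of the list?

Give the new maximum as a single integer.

Answer: 26

Derivation:
Old max = 46 (at index 8)
Change: A[8] 46 -> 26
Changed element WAS the max -> may need rescan.
  Max of remaining elements: 16
  New max = max(26, 16) = 26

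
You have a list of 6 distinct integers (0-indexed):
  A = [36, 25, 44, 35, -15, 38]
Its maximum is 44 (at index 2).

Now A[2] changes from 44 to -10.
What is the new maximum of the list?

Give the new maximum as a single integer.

Old max = 44 (at index 2)
Change: A[2] 44 -> -10
Changed element WAS the max -> may need rescan.
  Max of remaining elements: 38
  New max = max(-10, 38) = 38

Answer: 38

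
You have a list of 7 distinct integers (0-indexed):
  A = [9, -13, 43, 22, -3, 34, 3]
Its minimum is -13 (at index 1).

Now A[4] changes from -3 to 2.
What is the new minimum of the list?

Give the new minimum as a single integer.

Old min = -13 (at index 1)
Change: A[4] -3 -> 2
Changed element was NOT the old min.
  New min = min(old_min, new_val) = min(-13, 2) = -13

Answer: -13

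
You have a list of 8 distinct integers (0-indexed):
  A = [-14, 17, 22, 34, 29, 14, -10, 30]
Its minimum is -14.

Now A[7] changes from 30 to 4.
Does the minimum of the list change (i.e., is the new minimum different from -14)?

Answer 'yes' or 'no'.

Answer: no

Derivation:
Old min = -14
Change: A[7] 30 -> 4
Changed element was NOT the min; min changes only if 4 < -14.
New min = -14; changed? no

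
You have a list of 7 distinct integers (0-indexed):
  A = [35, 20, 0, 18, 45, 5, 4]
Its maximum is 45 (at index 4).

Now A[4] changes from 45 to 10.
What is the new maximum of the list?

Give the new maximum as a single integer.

Old max = 45 (at index 4)
Change: A[4] 45 -> 10
Changed element WAS the max -> may need rescan.
  Max of remaining elements: 35
  New max = max(10, 35) = 35

Answer: 35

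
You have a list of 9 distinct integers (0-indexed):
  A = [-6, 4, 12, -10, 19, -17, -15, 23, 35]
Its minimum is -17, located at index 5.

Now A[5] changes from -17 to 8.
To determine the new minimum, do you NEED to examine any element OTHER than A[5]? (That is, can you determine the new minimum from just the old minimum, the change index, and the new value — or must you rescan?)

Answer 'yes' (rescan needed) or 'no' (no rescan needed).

Answer: yes

Derivation:
Old min = -17 at index 5
Change at index 5: -17 -> 8
Index 5 WAS the min and new value 8 > old min -17. Must rescan other elements to find the new min.
Needs rescan: yes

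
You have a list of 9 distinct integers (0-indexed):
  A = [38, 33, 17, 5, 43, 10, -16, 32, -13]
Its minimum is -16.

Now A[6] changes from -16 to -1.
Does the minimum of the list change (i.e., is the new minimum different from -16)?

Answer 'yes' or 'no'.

Old min = -16
Change: A[6] -16 -> -1
Changed element was the min; new min must be rechecked.
New min = -13; changed? yes

Answer: yes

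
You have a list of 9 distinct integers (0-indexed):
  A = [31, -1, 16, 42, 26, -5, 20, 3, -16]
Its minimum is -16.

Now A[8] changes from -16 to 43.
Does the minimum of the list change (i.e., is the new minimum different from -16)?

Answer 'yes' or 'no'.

Answer: yes

Derivation:
Old min = -16
Change: A[8] -16 -> 43
Changed element was the min; new min must be rechecked.
New min = -5; changed? yes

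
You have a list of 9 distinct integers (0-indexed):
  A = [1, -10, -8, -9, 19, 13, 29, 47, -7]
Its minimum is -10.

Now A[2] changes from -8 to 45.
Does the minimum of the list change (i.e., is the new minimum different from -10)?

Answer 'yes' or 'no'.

Old min = -10
Change: A[2] -8 -> 45
Changed element was NOT the min; min changes only if 45 < -10.
New min = -10; changed? no

Answer: no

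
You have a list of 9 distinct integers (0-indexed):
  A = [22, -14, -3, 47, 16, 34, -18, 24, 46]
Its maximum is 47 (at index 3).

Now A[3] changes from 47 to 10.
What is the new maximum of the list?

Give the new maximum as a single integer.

Old max = 47 (at index 3)
Change: A[3] 47 -> 10
Changed element WAS the max -> may need rescan.
  Max of remaining elements: 46
  New max = max(10, 46) = 46

Answer: 46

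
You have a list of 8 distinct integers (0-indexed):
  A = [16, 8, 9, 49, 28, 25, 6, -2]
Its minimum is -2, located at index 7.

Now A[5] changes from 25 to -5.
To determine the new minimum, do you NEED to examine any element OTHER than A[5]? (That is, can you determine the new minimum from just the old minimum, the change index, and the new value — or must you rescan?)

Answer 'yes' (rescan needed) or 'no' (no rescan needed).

Answer: no

Derivation:
Old min = -2 at index 7
Change at index 5: 25 -> -5
Index 5 was NOT the min. New min = min(-2, -5). No rescan of other elements needed.
Needs rescan: no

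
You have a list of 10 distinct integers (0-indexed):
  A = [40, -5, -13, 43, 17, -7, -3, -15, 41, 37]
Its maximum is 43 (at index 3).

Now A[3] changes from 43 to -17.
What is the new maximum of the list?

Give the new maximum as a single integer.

Answer: 41

Derivation:
Old max = 43 (at index 3)
Change: A[3] 43 -> -17
Changed element WAS the max -> may need rescan.
  Max of remaining elements: 41
  New max = max(-17, 41) = 41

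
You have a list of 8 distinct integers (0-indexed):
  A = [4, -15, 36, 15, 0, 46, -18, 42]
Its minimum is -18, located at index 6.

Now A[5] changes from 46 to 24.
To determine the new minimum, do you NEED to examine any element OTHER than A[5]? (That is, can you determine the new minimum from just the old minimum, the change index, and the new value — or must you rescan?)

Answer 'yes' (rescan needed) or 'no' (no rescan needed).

Old min = -18 at index 6
Change at index 5: 46 -> 24
Index 5 was NOT the min. New min = min(-18, 24). No rescan of other elements needed.
Needs rescan: no

Answer: no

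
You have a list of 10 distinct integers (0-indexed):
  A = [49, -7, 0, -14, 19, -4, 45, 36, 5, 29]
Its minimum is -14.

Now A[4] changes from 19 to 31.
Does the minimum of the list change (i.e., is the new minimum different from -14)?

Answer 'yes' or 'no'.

Old min = -14
Change: A[4] 19 -> 31
Changed element was NOT the min; min changes only if 31 < -14.
New min = -14; changed? no

Answer: no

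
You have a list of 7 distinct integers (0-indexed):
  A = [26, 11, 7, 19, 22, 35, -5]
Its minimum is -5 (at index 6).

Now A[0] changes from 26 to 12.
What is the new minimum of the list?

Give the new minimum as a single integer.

Old min = -5 (at index 6)
Change: A[0] 26 -> 12
Changed element was NOT the old min.
  New min = min(old_min, new_val) = min(-5, 12) = -5

Answer: -5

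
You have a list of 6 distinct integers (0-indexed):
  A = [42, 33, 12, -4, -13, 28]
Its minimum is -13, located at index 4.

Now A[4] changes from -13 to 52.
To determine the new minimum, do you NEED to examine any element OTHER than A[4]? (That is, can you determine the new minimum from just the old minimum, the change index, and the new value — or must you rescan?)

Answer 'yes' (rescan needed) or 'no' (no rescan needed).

Answer: yes

Derivation:
Old min = -13 at index 4
Change at index 4: -13 -> 52
Index 4 WAS the min and new value 52 > old min -13. Must rescan other elements to find the new min.
Needs rescan: yes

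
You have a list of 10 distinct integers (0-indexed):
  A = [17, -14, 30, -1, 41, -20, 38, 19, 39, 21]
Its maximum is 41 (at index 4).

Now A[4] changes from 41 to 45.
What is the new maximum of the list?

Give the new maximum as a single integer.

Old max = 41 (at index 4)
Change: A[4] 41 -> 45
Changed element WAS the max -> may need rescan.
  Max of remaining elements: 39
  New max = max(45, 39) = 45

Answer: 45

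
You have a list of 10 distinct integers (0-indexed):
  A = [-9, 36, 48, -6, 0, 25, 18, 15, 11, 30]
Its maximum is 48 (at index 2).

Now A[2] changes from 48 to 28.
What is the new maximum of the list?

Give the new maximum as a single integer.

Answer: 36

Derivation:
Old max = 48 (at index 2)
Change: A[2] 48 -> 28
Changed element WAS the max -> may need rescan.
  Max of remaining elements: 36
  New max = max(28, 36) = 36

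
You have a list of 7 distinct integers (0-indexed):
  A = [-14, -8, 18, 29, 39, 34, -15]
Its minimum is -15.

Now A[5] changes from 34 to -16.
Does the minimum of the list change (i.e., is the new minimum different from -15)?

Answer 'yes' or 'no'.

Old min = -15
Change: A[5] 34 -> -16
Changed element was NOT the min; min changes only if -16 < -15.
New min = -16; changed? yes

Answer: yes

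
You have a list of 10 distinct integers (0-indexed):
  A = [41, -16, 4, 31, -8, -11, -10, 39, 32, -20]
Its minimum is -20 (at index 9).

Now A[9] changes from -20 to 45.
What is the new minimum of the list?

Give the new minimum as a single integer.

Answer: -16

Derivation:
Old min = -20 (at index 9)
Change: A[9] -20 -> 45
Changed element WAS the min. Need to check: is 45 still <= all others?
  Min of remaining elements: -16
  New min = min(45, -16) = -16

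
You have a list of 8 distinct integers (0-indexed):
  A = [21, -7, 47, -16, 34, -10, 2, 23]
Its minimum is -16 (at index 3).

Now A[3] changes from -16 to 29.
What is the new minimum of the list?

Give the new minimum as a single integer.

Old min = -16 (at index 3)
Change: A[3] -16 -> 29
Changed element WAS the min. Need to check: is 29 still <= all others?
  Min of remaining elements: -10
  New min = min(29, -10) = -10

Answer: -10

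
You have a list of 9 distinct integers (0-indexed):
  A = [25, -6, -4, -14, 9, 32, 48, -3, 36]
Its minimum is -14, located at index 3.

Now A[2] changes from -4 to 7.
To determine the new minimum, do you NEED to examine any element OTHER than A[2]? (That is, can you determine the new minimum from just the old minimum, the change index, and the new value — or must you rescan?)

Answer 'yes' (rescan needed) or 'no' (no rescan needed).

Old min = -14 at index 3
Change at index 2: -4 -> 7
Index 2 was NOT the min. New min = min(-14, 7). No rescan of other elements needed.
Needs rescan: no

Answer: no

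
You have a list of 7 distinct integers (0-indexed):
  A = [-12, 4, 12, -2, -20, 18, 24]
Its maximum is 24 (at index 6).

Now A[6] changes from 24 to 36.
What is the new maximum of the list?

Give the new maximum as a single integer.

Answer: 36

Derivation:
Old max = 24 (at index 6)
Change: A[6] 24 -> 36
Changed element WAS the max -> may need rescan.
  Max of remaining elements: 18
  New max = max(36, 18) = 36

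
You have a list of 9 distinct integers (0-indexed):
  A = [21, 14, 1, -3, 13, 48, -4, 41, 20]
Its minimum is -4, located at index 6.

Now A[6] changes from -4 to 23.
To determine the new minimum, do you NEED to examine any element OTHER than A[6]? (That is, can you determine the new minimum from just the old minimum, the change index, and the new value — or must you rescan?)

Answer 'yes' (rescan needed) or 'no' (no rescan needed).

Old min = -4 at index 6
Change at index 6: -4 -> 23
Index 6 WAS the min and new value 23 > old min -4. Must rescan other elements to find the new min.
Needs rescan: yes

Answer: yes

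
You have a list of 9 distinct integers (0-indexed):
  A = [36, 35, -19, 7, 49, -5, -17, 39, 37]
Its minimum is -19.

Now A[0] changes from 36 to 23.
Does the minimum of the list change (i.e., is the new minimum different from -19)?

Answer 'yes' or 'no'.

Answer: no

Derivation:
Old min = -19
Change: A[0] 36 -> 23
Changed element was NOT the min; min changes only if 23 < -19.
New min = -19; changed? no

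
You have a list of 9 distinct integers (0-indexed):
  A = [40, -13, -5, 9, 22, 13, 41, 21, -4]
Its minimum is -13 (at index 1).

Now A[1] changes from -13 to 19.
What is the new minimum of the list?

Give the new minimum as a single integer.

Answer: -5

Derivation:
Old min = -13 (at index 1)
Change: A[1] -13 -> 19
Changed element WAS the min. Need to check: is 19 still <= all others?
  Min of remaining elements: -5
  New min = min(19, -5) = -5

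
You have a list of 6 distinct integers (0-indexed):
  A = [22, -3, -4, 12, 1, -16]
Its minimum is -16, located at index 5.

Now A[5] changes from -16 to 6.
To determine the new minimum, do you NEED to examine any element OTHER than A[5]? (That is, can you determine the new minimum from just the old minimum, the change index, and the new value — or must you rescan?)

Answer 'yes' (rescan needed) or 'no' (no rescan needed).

Old min = -16 at index 5
Change at index 5: -16 -> 6
Index 5 WAS the min and new value 6 > old min -16. Must rescan other elements to find the new min.
Needs rescan: yes

Answer: yes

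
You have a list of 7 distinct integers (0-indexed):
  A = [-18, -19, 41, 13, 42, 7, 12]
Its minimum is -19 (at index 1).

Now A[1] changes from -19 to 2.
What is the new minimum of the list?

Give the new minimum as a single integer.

Old min = -19 (at index 1)
Change: A[1] -19 -> 2
Changed element WAS the min. Need to check: is 2 still <= all others?
  Min of remaining elements: -18
  New min = min(2, -18) = -18

Answer: -18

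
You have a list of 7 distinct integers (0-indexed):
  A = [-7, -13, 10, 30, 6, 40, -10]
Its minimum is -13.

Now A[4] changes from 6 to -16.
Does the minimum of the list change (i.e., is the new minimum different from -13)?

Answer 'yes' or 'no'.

Answer: yes

Derivation:
Old min = -13
Change: A[4] 6 -> -16
Changed element was NOT the min; min changes only if -16 < -13.
New min = -16; changed? yes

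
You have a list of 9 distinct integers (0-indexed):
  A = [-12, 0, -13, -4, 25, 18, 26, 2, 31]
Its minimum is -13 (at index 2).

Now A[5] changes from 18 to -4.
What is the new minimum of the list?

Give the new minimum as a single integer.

Answer: -13

Derivation:
Old min = -13 (at index 2)
Change: A[5] 18 -> -4
Changed element was NOT the old min.
  New min = min(old_min, new_val) = min(-13, -4) = -13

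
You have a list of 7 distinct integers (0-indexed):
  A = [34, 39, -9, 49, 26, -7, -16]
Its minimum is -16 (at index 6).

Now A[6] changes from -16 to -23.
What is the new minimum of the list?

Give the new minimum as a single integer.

Answer: -23

Derivation:
Old min = -16 (at index 6)
Change: A[6] -16 -> -23
Changed element WAS the min. Need to check: is -23 still <= all others?
  Min of remaining elements: -9
  New min = min(-23, -9) = -23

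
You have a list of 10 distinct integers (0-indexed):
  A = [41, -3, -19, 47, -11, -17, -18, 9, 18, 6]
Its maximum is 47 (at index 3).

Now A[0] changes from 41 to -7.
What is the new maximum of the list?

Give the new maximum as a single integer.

Answer: 47

Derivation:
Old max = 47 (at index 3)
Change: A[0] 41 -> -7
Changed element was NOT the old max.
  New max = max(old_max, new_val) = max(47, -7) = 47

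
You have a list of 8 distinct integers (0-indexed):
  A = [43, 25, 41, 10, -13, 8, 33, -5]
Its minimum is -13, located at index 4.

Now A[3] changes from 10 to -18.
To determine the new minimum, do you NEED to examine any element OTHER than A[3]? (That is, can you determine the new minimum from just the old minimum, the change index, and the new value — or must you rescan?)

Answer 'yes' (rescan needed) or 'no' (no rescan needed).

Answer: no

Derivation:
Old min = -13 at index 4
Change at index 3: 10 -> -18
Index 3 was NOT the min. New min = min(-13, -18). No rescan of other elements needed.
Needs rescan: no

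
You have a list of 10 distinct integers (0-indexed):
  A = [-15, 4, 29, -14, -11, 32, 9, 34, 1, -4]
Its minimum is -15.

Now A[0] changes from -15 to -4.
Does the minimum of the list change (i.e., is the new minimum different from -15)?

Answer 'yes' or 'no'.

Answer: yes

Derivation:
Old min = -15
Change: A[0] -15 -> -4
Changed element was the min; new min must be rechecked.
New min = -14; changed? yes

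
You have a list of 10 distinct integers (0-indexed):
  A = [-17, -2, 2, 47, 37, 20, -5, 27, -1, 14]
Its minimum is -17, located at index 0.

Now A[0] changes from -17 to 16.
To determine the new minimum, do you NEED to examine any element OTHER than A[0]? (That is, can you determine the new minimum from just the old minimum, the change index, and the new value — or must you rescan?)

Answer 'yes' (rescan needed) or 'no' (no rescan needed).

Old min = -17 at index 0
Change at index 0: -17 -> 16
Index 0 WAS the min and new value 16 > old min -17. Must rescan other elements to find the new min.
Needs rescan: yes

Answer: yes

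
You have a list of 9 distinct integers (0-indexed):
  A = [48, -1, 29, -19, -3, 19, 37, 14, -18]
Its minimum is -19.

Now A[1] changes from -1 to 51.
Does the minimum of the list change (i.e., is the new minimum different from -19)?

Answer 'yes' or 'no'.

Old min = -19
Change: A[1] -1 -> 51
Changed element was NOT the min; min changes only if 51 < -19.
New min = -19; changed? no

Answer: no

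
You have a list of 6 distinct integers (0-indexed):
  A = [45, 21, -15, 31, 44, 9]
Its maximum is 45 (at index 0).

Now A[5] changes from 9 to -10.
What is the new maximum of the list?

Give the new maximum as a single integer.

Old max = 45 (at index 0)
Change: A[5] 9 -> -10
Changed element was NOT the old max.
  New max = max(old_max, new_val) = max(45, -10) = 45

Answer: 45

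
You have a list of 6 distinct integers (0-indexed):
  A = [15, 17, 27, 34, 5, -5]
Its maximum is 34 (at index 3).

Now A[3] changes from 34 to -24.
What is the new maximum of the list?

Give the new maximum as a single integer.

Answer: 27

Derivation:
Old max = 34 (at index 3)
Change: A[3] 34 -> -24
Changed element WAS the max -> may need rescan.
  Max of remaining elements: 27
  New max = max(-24, 27) = 27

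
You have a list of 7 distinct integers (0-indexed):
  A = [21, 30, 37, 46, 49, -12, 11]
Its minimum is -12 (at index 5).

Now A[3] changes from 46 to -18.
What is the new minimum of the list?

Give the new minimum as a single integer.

Old min = -12 (at index 5)
Change: A[3] 46 -> -18
Changed element was NOT the old min.
  New min = min(old_min, new_val) = min(-12, -18) = -18

Answer: -18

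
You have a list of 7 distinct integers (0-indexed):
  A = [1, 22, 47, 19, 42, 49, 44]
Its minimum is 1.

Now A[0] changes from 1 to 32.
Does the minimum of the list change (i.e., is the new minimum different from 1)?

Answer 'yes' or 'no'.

Old min = 1
Change: A[0] 1 -> 32
Changed element was the min; new min must be rechecked.
New min = 19; changed? yes

Answer: yes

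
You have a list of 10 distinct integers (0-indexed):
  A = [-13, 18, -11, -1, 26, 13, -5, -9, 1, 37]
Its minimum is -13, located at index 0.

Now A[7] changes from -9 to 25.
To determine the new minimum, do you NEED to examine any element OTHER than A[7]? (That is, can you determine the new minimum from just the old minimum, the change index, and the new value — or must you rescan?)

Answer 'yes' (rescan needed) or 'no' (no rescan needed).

Answer: no

Derivation:
Old min = -13 at index 0
Change at index 7: -9 -> 25
Index 7 was NOT the min. New min = min(-13, 25). No rescan of other elements needed.
Needs rescan: no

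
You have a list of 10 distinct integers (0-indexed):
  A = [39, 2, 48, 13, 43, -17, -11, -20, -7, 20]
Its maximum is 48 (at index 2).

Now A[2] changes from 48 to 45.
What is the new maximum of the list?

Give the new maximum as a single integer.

Answer: 45

Derivation:
Old max = 48 (at index 2)
Change: A[2] 48 -> 45
Changed element WAS the max -> may need rescan.
  Max of remaining elements: 43
  New max = max(45, 43) = 45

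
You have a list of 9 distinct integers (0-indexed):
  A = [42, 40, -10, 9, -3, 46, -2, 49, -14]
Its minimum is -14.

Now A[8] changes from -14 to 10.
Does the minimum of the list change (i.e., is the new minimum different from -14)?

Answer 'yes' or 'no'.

Answer: yes

Derivation:
Old min = -14
Change: A[8] -14 -> 10
Changed element was the min; new min must be rechecked.
New min = -10; changed? yes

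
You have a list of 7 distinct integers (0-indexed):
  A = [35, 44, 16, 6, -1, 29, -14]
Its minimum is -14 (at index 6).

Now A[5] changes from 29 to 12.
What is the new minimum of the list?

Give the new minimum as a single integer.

Answer: -14

Derivation:
Old min = -14 (at index 6)
Change: A[5] 29 -> 12
Changed element was NOT the old min.
  New min = min(old_min, new_val) = min(-14, 12) = -14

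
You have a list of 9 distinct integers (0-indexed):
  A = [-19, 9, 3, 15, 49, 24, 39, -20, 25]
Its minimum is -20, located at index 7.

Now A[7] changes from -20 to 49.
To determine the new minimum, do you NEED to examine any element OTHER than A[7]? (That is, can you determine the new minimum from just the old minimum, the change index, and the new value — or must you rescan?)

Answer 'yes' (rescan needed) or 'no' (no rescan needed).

Answer: yes

Derivation:
Old min = -20 at index 7
Change at index 7: -20 -> 49
Index 7 WAS the min and new value 49 > old min -20. Must rescan other elements to find the new min.
Needs rescan: yes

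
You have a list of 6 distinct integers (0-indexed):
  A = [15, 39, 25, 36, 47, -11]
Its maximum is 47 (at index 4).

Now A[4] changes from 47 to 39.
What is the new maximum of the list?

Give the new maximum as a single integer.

Old max = 47 (at index 4)
Change: A[4] 47 -> 39
Changed element WAS the max -> may need rescan.
  Max of remaining elements: 39
  New max = max(39, 39) = 39

Answer: 39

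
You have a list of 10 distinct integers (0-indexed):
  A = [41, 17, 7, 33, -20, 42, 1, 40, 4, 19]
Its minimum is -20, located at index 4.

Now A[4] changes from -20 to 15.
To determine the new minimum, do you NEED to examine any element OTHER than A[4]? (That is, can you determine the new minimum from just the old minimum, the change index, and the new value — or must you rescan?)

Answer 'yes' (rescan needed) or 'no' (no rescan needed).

Answer: yes

Derivation:
Old min = -20 at index 4
Change at index 4: -20 -> 15
Index 4 WAS the min and new value 15 > old min -20. Must rescan other elements to find the new min.
Needs rescan: yes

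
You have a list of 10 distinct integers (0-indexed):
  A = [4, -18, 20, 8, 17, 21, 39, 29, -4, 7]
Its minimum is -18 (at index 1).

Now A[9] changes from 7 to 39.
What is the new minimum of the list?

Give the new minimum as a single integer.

Old min = -18 (at index 1)
Change: A[9] 7 -> 39
Changed element was NOT the old min.
  New min = min(old_min, new_val) = min(-18, 39) = -18

Answer: -18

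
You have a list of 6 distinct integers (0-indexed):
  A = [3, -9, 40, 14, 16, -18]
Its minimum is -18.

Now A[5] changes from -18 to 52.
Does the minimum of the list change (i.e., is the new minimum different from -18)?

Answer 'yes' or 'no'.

Answer: yes

Derivation:
Old min = -18
Change: A[5] -18 -> 52
Changed element was the min; new min must be rechecked.
New min = -9; changed? yes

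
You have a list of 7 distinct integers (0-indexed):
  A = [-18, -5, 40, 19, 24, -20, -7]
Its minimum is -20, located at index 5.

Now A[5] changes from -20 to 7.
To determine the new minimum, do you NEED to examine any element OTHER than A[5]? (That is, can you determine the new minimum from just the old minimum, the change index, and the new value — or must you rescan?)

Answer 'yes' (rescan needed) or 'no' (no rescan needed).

Answer: yes

Derivation:
Old min = -20 at index 5
Change at index 5: -20 -> 7
Index 5 WAS the min and new value 7 > old min -20. Must rescan other elements to find the new min.
Needs rescan: yes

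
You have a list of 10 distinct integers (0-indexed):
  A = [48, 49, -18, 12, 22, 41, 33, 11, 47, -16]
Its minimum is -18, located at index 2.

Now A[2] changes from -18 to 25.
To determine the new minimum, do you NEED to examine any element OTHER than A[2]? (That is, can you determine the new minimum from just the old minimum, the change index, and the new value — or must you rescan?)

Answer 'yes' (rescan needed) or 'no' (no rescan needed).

Answer: yes

Derivation:
Old min = -18 at index 2
Change at index 2: -18 -> 25
Index 2 WAS the min and new value 25 > old min -18. Must rescan other elements to find the new min.
Needs rescan: yes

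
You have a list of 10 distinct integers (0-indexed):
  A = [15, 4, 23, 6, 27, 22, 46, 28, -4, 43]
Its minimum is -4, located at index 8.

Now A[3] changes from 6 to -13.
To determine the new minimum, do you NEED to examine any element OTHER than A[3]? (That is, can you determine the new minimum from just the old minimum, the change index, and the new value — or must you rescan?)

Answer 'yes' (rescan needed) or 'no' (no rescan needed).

Old min = -4 at index 8
Change at index 3: 6 -> -13
Index 3 was NOT the min. New min = min(-4, -13). No rescan of other elements needed.
Needs rescan: no

Answer: no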